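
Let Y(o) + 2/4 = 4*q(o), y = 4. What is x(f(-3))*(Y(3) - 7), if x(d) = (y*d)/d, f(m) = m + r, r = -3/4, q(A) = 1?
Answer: -14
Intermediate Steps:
r = -¾ (r = -3*¼ = -¾ ≈ -0.75000)
f(m) = -¾ + m (f(m) = m - ¾ = -¾ + m)
x(d) = 4 (x(d) = (4*d)/d = 4)
Y(o) = 7/2 (Y(o) = -½ + 4*1 = -½ + 4 = 7/2)
x(f(-3))*(Y(3) - 7) = 4*(7/2 - 7) = 4*(-7/2) = -14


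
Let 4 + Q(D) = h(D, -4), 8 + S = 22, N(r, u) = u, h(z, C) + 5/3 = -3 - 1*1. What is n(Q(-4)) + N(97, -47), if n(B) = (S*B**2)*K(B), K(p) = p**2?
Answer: 9898127/81 ≈ 1.2220e+5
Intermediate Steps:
h(z, C) = -17/3 (h(z, C) = -5/3 + (-3 - 1*1) = -5/3 + (-3 - 1) = -5/3 - 4 = -17/3)
S = 14 (S = -8 + 22 = 14)
Q(D) = -29/3 (Q(D) = -4 - 17/3 = -29/3)
n(B) = 14*B**4 (n(B) = (14*B**2)*B**2 = 14*B**4)
n(Q(-4)) + N(97, -47) = 14*(-29/3)**4 - 47 = 14*(707281/81) - 47 = 9901934/81 - 47 = 9898127/81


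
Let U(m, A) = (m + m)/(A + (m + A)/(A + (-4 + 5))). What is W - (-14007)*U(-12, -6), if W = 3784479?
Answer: 3924549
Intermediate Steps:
U(m, A) = 2*m/(A + (A + m)/(1 + A)) (U(m, A) = (2*m)/(A + (A + m)/(A + 1)) = (2*m)/(A + (A + m)/(1 + A)) = 2*m/(A + (A + m)/(1 + A)))
W - (-14007)*U(-12, -6) = 3784479 - (-14007)*2*(-12)*(1 - 6)/(-12 + (-6)² + 2*(-6)) = 3784479 - (-14007)*2*(-12)*(-5)/(-12 + 36 - 12) = 3784479 - (-14007)*2*(-12)*(-5)/12 = 3784479 - (-14007)*2*(-12)*(1/12)*(-5) = 3784479 - (-14007)*10 = 3784479 - 1*(-140070) = 3784479 + 140070 = 3924549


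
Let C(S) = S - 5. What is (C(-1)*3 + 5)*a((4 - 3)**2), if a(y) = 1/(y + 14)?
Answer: -13/15 ≈ -0.86667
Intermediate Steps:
C(S) = -5 + S
a(y) = 1/(14 + y)
(C(-1)*3 + 5)*a((4 - 3)**2) = ((-5 - 1)*3 + 5)/(14 + (4 - 3)**2) = (-6*3 + 5)/(14 + 1**2) = (-18 + 5)/(14 + 1) = -13/15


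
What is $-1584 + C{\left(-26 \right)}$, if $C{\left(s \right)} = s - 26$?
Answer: $-1636$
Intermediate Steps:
$C{\left(s \right)} = -26 + s$
$-1584 + C{\left(-26 \right)} = -1584 - 52 = -1636$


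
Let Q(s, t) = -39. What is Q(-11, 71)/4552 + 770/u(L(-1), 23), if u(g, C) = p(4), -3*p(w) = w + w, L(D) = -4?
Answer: -1314429/4552 ≈ -288.76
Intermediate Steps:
p(w) = -2*w/3 (p(w) = -(w + w)/3 = -2*w/3)
u(g, C) = -8/3 (u(g, C) = -2/3*4 = -8/3)
Q(-11, 71)/4552 + 770/u(L(-1), 23) = -39/4552 + 770/(-8/3) = -39*1/4552 + 770*(-3/8) = -39/4552 - 1155/4 = -1314429/4552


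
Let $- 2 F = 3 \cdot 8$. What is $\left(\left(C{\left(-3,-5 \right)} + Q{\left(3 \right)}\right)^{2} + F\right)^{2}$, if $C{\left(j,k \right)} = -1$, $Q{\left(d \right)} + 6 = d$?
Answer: $16$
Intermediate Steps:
$Q{\left(d \right)} = -6 + d$
$F = -12$ ($F = - \frac{3 \cdot 8}{2} = \left(- \frac{1}{2}\right) 24 = -12$)
$\left(\left(C{\left(-3,-5 \right)} + Q{\left(3 \right)}\right)^{2} + F\right)^{2} = \left(\left(-1 + \left(-6 + 3\right)\right)^{2} - 12\right)^{2} = \left(\left(-1 - 3\right)^{2} - 12\right)^{2} = \left(\left(-4\right)^{2} - 12\right)^{2} = \left(16 - 12\right)^{2} = 4^{2} = 16$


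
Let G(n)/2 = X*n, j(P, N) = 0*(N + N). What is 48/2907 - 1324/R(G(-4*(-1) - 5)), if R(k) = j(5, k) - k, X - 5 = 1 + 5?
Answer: -641302/10659 ≈ -60.165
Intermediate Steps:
j(P, N) = 0 (j(P, N) = 0*(2*N) = 0)
X = 11 (X = 5 + (1 + 5) = 5 + 6 = 11)
G(n) = 22*n (G(n) = 2*(11*n) = 22*n)
R(k) = -k (R(k) = 0 - k = -k)
48/2907 - 1324/R(G(-4*(-1) - 5)) = 48/2907 - 1324*(-1/(22*(-4*(-1) - 5))) = 48*(1/2907) - 1324*(-1/(22*(4 - 5))) = 16/969 - 1324/((-22*(-1))) = 16/969 - 1324/((-1*(-22))) = 16/969 - 1324/22 = 16/969 - 1324*1/22 = 16/969 - 662/11 = -641302/10659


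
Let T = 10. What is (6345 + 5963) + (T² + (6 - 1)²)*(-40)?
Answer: 7308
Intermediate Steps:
(6345 + 5963) + (T² + (6 - 1)²)*(-40) = (6345 + 5963) + (10² + (6 - 1)²)*(-40) = 12308 + (100 + 5²)*(-40) = 12308 + (100 + 25)*(-40) = 12308 + 125*(-40) = 12308 - 5000 = 7308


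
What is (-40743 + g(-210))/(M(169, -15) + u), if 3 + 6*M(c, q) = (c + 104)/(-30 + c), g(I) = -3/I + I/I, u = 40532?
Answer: -396419521/394374680 ≈ -1.0052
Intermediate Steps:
g(I) = 1 - 3/I (g(I) = -3/I + 1 = 1 - 3/I)
M(c, q) = -1/2 + (104 + c)/(6*(-30 + c)) (M(c, q) = -1/2 + ((c + 104)/(-30 + c))/6 = -1/2 + ((104 + c)/(-30 + c))/6 = -1/2 + (104 + c)/(6*(-30 + c)))
(-40743 + g(-210))/(M(169, -15) + u) = (-40743 + (-3 - 210)/(-210))/((97 - 1*169)/(3*(-30 + 169)) + 40532) = (-40743 - 1/210*(-213))/((1/3)*(97 - 169)/139 + 40532) = (-40743 + 71/70)/((1/3)*(1/139)*(-72) + 40532) = -2851939/(70*(-24/139 + 40532)) = -2851939/(70*5633924/139) = -2851939/70*139/5633924 = -396419521/394374680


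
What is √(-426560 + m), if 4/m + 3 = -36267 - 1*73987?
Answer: 2*I*√1296380469175617/110257 ≈ 653.12*I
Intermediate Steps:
m = -4/110257 (m = 4/(-3 + (-36267 - 1*73987)) = 4/(-3 + (-36267 - 73987)) = 4/(-3 - 110254) = 4/(-110257) = 4*(-1/110257) = -4/110257 ≈ -3.6279e-5)
√(-426560 + m) = √(-426560 - 4/110257) = √(-47031225924/110257) = 2*I*√1296380469175617/110257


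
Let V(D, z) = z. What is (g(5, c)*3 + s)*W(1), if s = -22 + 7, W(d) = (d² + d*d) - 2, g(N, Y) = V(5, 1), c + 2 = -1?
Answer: 0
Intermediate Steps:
c = -3 (c = -2 - 1 = -3)
g(N, Y) = 1
W(d) = -2 + 2*d² (W(d) = (d² + d²) - 2 = 2*d² - 2 = -2 + 2*d²)
s = -15
(g(5, c)*3 + s)*W(1) = (1*3 - 15)*(-2 + 2*1²) = (3 - 15)*(-2 + 2*1) = -12*(-2 + 2) = -12*0 = 0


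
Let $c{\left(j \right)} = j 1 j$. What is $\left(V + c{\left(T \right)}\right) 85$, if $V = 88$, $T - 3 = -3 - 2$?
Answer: $7820$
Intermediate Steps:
$T = -2$ ($T = 3 - 5 = -2$)
$c{\left(j \right)} = j^{2}$ ($c{\left(j \right)} = j j = j^{2}$)
$\left(V + c{\left(T \right)}\right) 85 = \left(88 + \left(-2\right)^{2}\right) 85 = \left(88 + 4\right) 85 = 92 \cdot 85 = 7820$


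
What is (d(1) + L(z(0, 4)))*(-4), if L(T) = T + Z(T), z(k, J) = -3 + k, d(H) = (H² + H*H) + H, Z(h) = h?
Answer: 12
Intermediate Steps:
d(H) = H + 2*H² (d(H) = (H² + H²) + H = 2*H² + H = H + 2*H²)
L(T) = 2*T (L(T) = T + T = 2*T)
(d(1) + L(z(0, 4)))*(-4) = (1*(1 + 2*1) + 2*(-3 + 0))*(-4) = (1*(1 + 2) + 2*(-3))*(-4) = (1*3 - 6)*(-4) = (3 - 6)*(-4) = -3*(-4) = 12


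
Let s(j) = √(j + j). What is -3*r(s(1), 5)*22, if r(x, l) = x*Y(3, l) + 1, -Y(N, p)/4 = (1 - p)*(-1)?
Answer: -66 + 1056*√2 ≈ 1427.4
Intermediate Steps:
Y(N, p) = 4 - 4*p (Y(N, p) = -4*(1 - p)*(-1) = -4*(-1 + p) = 4 - 4*p)
s(j) = √2*√j (s(j) = √(2*j) = √2*√j)
r(x, l) = 1 + x*(4 - 4*l) (r(x, l) = x*(4 - 4*l) + 1 = 1 + x*(4 - 4*l))
-3*r(s(1), 5)*22 = -3*(1 - 4*√2*√1*(-1 + 5))*22 = -3*(1 - 4*√2*1*4)*22 = -3*(1 - 4*√2*4)*22 = -3*(1 - 16*√2)*22 = (-3 + 48*√2)*22 = -66 + 1056*√2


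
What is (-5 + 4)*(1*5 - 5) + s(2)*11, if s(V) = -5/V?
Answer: -55/2 ≈ -27.500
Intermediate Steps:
(-5 + 4)*(1*5 - 5) + s(2)*11 = (-5 + 4)*(1*5 - 5) - 5/2*11 = -(5 - 5) - 5*½*11 = -1*0 - 5/2*11 = 0 - 55/2 = -55/2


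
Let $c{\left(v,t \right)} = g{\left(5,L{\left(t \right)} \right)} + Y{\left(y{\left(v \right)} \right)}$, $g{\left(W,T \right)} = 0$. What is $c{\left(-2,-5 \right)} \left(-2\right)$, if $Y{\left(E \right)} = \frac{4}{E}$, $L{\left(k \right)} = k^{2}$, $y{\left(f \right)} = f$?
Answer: $4$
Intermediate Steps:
$c{\left(v,t \right)} = \frac{4}{v}$ ($c{\left(v,t \right)} = 0 + \frac{4}{v} = \frac{4}{v}$)
$c{\left(-2,-5 \right)} \left(-2\right) = \frac{4}{-2} \left(-2\right) = 4 \left(- \frac{1}{2}\right) \left(-2\right) = \left(-2\right) \left(-2\right) = 4$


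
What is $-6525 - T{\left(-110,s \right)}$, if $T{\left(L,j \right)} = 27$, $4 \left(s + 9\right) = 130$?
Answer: $-6552$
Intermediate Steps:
$s = \frac{47}{2}$ ($s = -9 + \frac{1}{4} \cdot 130 = -9 + \frac{65}{2} = \frac{47}{2} \approx 23.5$)
$-6525 - T{\left(-110,s \right)} = -6525 - 27 = -6552$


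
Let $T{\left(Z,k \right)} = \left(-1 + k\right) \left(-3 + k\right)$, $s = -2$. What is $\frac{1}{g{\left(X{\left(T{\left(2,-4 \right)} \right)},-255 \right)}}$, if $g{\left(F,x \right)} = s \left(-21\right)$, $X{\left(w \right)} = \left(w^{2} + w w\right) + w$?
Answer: $\frac{1}{42} \approx 0.02381$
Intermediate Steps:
$X{\left(w \right)} = w + 2 w^{2}$ ($X{\left(w \right)} = \left(w^{2} + w^{2}\right) + w = 2 w^{2} + w = w + 2 w^{2}$)
$g{\left(F,x \right)} = 42$ ($g{\left(F,x \right)} = \left(-2\right) \left(-21\right) = 42$)
$\frac{1}{g{\left(X{\left(T{\left(2,-4 \right)} \right)},-255 \right)}} = \frac{1}{42}$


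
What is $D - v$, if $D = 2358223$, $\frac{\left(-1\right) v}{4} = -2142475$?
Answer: $-6211677$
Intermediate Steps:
$v = 8569900$ ($v = \left(-4\right) \left(-2142475\right) = 8569900$)
$D - v = 2358223 - 8569900 = -6211677$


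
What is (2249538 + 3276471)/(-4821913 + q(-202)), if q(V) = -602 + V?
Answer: -5526009/4822717 ≈ -1.1458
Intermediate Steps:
(2249538 + 3276471)/(-4821913 + q(-202)) = (2249538 + 3276471)/(-4821913 + (-602 - 202)) = 5526009/(-4821913 - 804) = 5526009/(-4822717) = 5526009*(-1/4822717) = -5526009/4822717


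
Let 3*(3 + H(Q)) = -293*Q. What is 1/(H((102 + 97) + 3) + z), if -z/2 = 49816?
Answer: -3/358091 ≈ -8.3778e-6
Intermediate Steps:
z = -99632 (z = -2*49816 = -99632)
H(Q) = -3 - 293*Q/3 (H(Q) = -3 + (-293*Q)/3 = -3 - 293*Q/3)
1/(H((102 + 97) + 3) + z) = 1/((-3 - 293*((102 + 97) + 3)/3) - 99632) = 1/((-3 - 293*(199 + 3)/3) - 99632) = 1/((-3 - 293/3*202) - 99632) = 1/((-3 - 59186/3) - 99632) = 1/(-59195/3 - 99632) = 1/(-358091/3) = -3/358091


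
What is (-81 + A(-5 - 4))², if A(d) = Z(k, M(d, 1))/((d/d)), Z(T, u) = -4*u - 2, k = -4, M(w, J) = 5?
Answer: 10609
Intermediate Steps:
Z(T, u) = -2 - 4*u
A(d) = -22 (A(d) = (-2 - 4*5)/((d/d)) = (-2 - 20)/1 = -22*1 = -22)
(-81 + A(-5 - 4))² = (-81 - 22)² = (-103)² = 10609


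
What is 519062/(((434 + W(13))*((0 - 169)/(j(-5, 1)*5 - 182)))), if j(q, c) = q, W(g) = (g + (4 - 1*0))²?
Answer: 35815278/40729 ≈ 879.36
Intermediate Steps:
W(g) = (4 + g)² (W(g) = (g + (4 + 0))² = (g + 4)² = (4 + g)²)
519062/(((434 + W(13))*((0 - 169)/(j(-5, 1)*5 - 182)))) = 519062/(((434 + (4 + 13)²)*((0 - 169)/(-5*5 - 182)))) = 519062/(((434 + 17²)*(-169/(-25 - 182)))) = 519062/(((434 + 289)*(-169/(-207)))) = 519062/((723*(-169*(-1/207)))) = 519062/((723*(169/207))) = 519062/(40729/69) = 519062*(69/40729) = 35815278/40729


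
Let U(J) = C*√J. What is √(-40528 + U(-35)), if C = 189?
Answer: √(-40528 + 189*I*√35) ≈ 2.777 + 201.33*I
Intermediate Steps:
U(J) = 189*√J
√(-40528 + U(-35)) = √(-40528 + 189*√(-35)) = √(-40528 + 189*(I*√35)) = √(-40528 + 189*I*√35)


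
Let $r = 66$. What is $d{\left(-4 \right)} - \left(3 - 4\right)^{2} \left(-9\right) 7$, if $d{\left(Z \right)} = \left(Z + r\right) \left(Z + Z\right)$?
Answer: $-433$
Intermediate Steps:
$d{\left(Z \right)} = 2 Z \left(66 + Z\right)$ ($d{\left(Z \right)} = \left(Z + 66\right) \left(Z + Z\right) = \left(66 + Z\right) 2 Z = 2 Z \left(66 + Z\right)$)
$d{\left(-4 \right)} - \left(3 - 4\right)^{2} \left(-9\right) 7 = 2 \left(-4\right) \left(66 - 4\right) - \left(3 - 4\right)^{2} \left(-9\right) 7 = 2 \left(-4\right) 62 - \left(-1\right)^{2} \left(-9\right) 7 = -496 - 1 \left(-9\right) 7 = -496 - \left(-9\right) 7 = -496 - -63 = -496 + 63 = -433$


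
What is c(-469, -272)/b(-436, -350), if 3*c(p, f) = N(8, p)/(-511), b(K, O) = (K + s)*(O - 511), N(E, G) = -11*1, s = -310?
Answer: 11/984655098 ≈ 1.1171e-8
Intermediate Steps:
N(E, G) = -11
b(K, O) = (-511 + O)*(-310 + K) (b(K, O) = (K - 310)*(O - 511) = (-310 + K)*(-511 + O) = (-511 + O)*(-310 + K))
c(p, f) = 11/1533 (c(p, f) = (-11/(-511))/3 = (-11*(-1/511))/3 = (1/3)*(11/511) = 11/1533)
c(-469, -272)/b(-436, -350) = 11/(1533*(158410 - 511*(-436) - 310*(-350) - 436*(-350))) = 11/(1533*(158410 + 222796 + 108500 + 152600)) = (11/1533)/642306 = (11/1533)*(1/642306) = 11/984655098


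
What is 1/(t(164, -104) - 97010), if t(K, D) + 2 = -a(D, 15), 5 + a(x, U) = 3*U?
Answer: -1/97052 ≈ -1.0304e-5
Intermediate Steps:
a(x, U) = -5 + 3*U
t(K, D) = -42 (t(K, D) = -2 - (-5 + 3*15) = -2 - (-5 + 45) = -2 - 1*40 = -2 - 40 = -42)
1/(t(164, -104) - 97010) = 1/(-42 - 97010) = 1/(-97052) = -1/97052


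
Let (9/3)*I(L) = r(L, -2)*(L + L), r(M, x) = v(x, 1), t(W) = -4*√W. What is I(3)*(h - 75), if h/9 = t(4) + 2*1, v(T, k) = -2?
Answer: 516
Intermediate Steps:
r(M, x) = -2
I(L) = -4*L/3 (I(L) = (-2*(L + L))/3 = (-4*L)/3 = -4*L/3)
h = -54 (h = 9*(-4*√4 + 2*1) = 9*(-4*2 + 2) = 9*(-8 + 2) = 9*(-6) = -54)
I(3)*(h - 75) = (-4/3*3)*(-54 - 75) = -4*(-129) = 516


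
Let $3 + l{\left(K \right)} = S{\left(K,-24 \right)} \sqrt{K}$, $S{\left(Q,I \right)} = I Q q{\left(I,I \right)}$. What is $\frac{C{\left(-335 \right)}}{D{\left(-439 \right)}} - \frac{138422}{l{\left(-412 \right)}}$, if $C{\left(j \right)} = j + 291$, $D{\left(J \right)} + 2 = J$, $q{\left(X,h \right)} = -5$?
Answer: $\frac{4923411119278}{49345802957241} - \frac{4562389120 i \sqrt{103}}{335685734403} \approx 0.099774 - 0.13794 i$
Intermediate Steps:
$D{\left(J \right)} = -2 + J$
$S{\left(Q,I \right)} = - 5 I Q$ ($S{\left(Q,I \right)} = I Q \left(-5\right) = - 5 I Q$)
$l{\left(K \right)} = -3 + 120 K^{\frac{3}{2}}$ ($l{\left(K \right)} = -3 + \left(-5\right) \left(-24\right) K \sqrt{K} = -3 + 120 K \sqrt{K} = -3 + 120 K^{\frac{3}{2}}$)
$C{\left(j \right)} = 291 + j$
$\frac{C{\left(-335 \right)}}{D{\left(-439 \right)}} - \frac{138422}{l{\left(-412 \right)}} = \frac{291 - 335}{-2 - 439} - \frac{138422}{-3 + 120 \left(-412\right)^{\frac{3}{2}}} = - \frac{44}{-441} - \frac{138422}{-3 + 120 \left(- 824 i \sqrt{103}\right)} = \left(-44\right) \left(- \frac{1}{441}\right) - \frac{138422}{-3 - 98880 i \sqrt{103}} = \frac{44}{441} - \frac{138422}{-3 - 98880 i \sqrt{103}}$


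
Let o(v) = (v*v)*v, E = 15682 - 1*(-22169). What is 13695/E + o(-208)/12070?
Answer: -5158371507/6922145 ≈ -745.20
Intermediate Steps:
E = 37851 (E = 15682 + 22169 = 37851)
o(v) = v³ (o(v) = v²*v = v³)
13695/E + o(-208)/12070 = 13695/37851 + (-208)³/12070 = 13695*(1/37851) - 8998912*1/12070 = 415/1147 - 4499456/6035 = -5158371507/6922145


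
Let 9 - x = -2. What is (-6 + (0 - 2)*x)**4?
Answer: 614656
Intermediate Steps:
x = 11 (x = 9 - 1*(-2) = 9 + 2 = 11)
(-6 + (0 - 2)*x)**4 = (-6 + (0 - 2)*11)**4 = (-6 - 2*11)**4 = (-6 - 22)**4 = (-28)**4 = 614656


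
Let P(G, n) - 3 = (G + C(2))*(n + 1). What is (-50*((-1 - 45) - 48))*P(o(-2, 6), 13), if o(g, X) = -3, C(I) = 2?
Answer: -51700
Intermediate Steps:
P(G, n) = 3 + (1 + n)*(2 + G) (P(G, n) = 3 + (G + 2)*(n + 1) = 3 + (2 + G)*(1 + n) = 3 + (1 + n)*(2 + G))
(-50*((-1 - 45) - 48))*P(o(-2, 6), 13) = (-50*((-1 - 45) - 48))*(5 - 3 + 2*13 - 3*13) = (-50*(-46 - 48))*(5 - 3 + 26 - 39) = -50*(-94)*(-11) = 4700*(-11) = -51700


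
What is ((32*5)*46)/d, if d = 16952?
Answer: 920/2119 ≈ 0.43417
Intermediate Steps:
((32*5)*46)/d = ((32*5)*46)/16952 = (160*46)*(1/16952) = 7360*(1/16952) = 920/2119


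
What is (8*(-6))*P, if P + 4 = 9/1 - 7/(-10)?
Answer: -1368/5 ≈ -273.60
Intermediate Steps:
P = 57/10 (P = -4 + (9/1 - 7/(-10)) = -4 + (9*1 - 7*(-⅒)) = -4 + (9 + 7/10) = -4 + 97/10 = 57/10 ≈ 5.7000)
(8*(-6))*P = (8*(-6))*(57/10) = -48*57/10 = -1368/5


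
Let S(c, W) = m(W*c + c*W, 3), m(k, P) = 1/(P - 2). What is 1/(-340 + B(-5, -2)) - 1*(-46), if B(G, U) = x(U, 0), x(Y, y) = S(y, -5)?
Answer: 15593/339 ≈ 45.997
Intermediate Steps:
m(k, P) = 1/(-2 + P)
S(c, W) = 1 (S(c, W) = 1/(-2 + 3) = 1/1 = 1)
x(Y, y) = 1
B(G, U) = 1
1/(-340 + B(-5, -2)) - 1*(-46) = 1/(-340 + 1) - 1*(-46) = 1/(-339) + 46 = -1/339 + 46 = 15593/339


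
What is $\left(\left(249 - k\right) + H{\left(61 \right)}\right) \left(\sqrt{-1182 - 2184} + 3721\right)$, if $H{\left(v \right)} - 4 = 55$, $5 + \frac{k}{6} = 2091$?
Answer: $-45425968 - 36624 i \sqrt{374} \approx -4.5426 \cdot 10^{7} - 7.0827 \cdot 10^{5} i$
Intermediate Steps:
$k = 12516$ ($k = -30 + 6 \cdot 2091 = -30 + 12546 = 12516$)
$H{\left(v \right)} = 59$ ($H{\left(v \right)} = 4 + 55 = 59$)
$\left(\left(249 - k\right) + H{\left(61 \right)}\right) \left(\sqrt{-1182 - 2184} + 3721\right) = \left(\left(249 - 12516\right) + 59\right) \left(\sqrt{-1182 - 2184} + 3721\right) = \left(\left(249 - 12516\right) + 59\right) \left(\sqrt{-3366} + 3721\right) = \left(-12267 + 59\right) \left(3 i \sqrt{374} + 3721\right) = - 12208 \left(3721 + 3 i \sqrt{374}\right) = -45425968 - 36624 i \sqrt{374}$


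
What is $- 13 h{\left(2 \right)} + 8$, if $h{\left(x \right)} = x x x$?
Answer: $-96$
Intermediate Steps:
$h{\left(x \right)} = x^{3}$ ($h{\left(x \right)} = x^{2} x = x^{3}$)
$- 13 h{\left(2 \right)} + 8 = - 13 \cdot 2^{3} + 8 = \left(-13\right) 8 + 8 = -104 + 8 = -96$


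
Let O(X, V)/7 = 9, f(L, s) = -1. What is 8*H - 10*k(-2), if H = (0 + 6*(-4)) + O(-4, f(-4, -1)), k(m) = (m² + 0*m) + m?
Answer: 292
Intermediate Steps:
k(m) = m + m² (k(m) = (m² + 0) + m = m² + m = m + m²)
O(X, V) = 63 (O(X, V) = 7*9 = 63)
H = 39 (H = (0 + 6*(-4)) + 63 = (0 - 24) + 63 = -24 + 63 = 39)
8*H - 10*k(-2) = 8*39 - (-20)*(1 - 2) = 312 - (-20)*(-1) = 312 - 10*2 = 312 - 20 = 292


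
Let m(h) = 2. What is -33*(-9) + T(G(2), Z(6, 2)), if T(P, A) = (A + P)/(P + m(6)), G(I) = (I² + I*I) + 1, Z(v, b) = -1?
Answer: 3275/11 ≈ 297.73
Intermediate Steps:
G(I) = 1 + 2*I² (G(I) = (I² + I²) + 1 = 2*I² + 1 = 1 + 2*I²)
T(P, A) = (A + P)/(2 + P) (T(P, A) = (A + P)/(P + 2) = (A + P)/(2 + P))
-33*(-9) + T(G(2), Z(6, 2)) = -33*(-9) + (-1 + (1 + 2*2²))/(2 + (1 + 2*2²)) = 297 + (-1 + (1 + 2*4))/(2 + (1 + 2*4)) = 297 + (-1 + (1 + 8))/(2 + (1 + 8)) = 297 + (-1 + 9)/(2 + 9) = 297 + 8/11 = 3275/11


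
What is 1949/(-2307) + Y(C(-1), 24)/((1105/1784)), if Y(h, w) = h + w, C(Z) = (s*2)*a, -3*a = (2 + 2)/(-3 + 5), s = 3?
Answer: 16032023/509847 ≈ 31.445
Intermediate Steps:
a = -2/3 (a = -(2 + 2)/(3*(-3 + 5)) = -4/(3*2) = -1/3*2 = -2/3 ≈ -0.66667)
C(Z) = -4 (C(Z) = (3*2)*(-2/3) = 6*(-2/3) = -4)
1949/(-2307) + Y(C(-1), 24)/((1105/1784)) = 1949/(-2307) + (-4 + 24)/((1105/1784)) = 1949*(-1/2307) + 20/((1105*(1/1784))) = -1949/2307 + 20/(1105/1784) = -1949/2307 + 20*(1784/1105) = -1949/2307 + 7136/221 = 16032023/509847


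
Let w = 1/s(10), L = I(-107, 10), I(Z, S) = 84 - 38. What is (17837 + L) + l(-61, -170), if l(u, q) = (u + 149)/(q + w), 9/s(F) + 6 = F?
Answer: 13644333/763 ≈ 17882.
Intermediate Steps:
s(F) = 9/(-6 + F)
I(Z, S) = 46
L = 46
w = 4/9 (w = 1/(9/(-6 + 10)) = 1/(9/4) = 4/9 ≈ 0.44444)
l(u, q) = (149 + u)/(4/9 + q) (l(u, q) = (u + 149)/(q + 4/9) = (149 + u)/(4/9 + q))
(17837 + L) + l(-61, -170) = (17837 + 46) + 9*(149 - 61)/(4 + 9*(-170)) = 17883 + 9*88/(4 - 1530) = 17883 + 9*88/(-1526) = 17883 + 9*(-1/1526)*88 = 17883 - 396/763 = 13644333/763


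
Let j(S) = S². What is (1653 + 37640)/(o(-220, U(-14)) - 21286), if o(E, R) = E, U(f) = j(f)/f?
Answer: -39293/21506 ≈ -1.8271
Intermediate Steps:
U(f) = f (U(f) = f²/f = f)
(1653 + 37640)/(o(-220, U(-14)) - 21286) = (1653 + 37640)/(-220 - 21286) = 39293/(-21506) = 39293*(-1/21506) = -39293/21506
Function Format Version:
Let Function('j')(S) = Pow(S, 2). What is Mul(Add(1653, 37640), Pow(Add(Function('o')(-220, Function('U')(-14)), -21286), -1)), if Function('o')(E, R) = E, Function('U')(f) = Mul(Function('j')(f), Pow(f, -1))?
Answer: Rational(-39293, 21506) ≈ -1.8271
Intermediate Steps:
Function('U')(f) = f (Function('U')(f) = Mul(Pow(f, 2), Pow(f, -1)) = f)
Mul(Add(1653, 37640), Pow(Add(Function('o')(-220, Function('U')(-14)), -21286), -1)) = Mul(Add(1653, 37640), Pow(Add(-220, -21286), -1)) = Mul(39293, Pow(-21506, -1)) = Mul(39293, Rational(-1, 21506)) = Rational(-39293, 21506)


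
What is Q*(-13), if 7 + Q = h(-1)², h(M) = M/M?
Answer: 78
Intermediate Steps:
h(M) = 1
Q = -6 (Q = -7 + 1² = -7 + 1 = -6)
Q*(-13) = -6*(-13) = 78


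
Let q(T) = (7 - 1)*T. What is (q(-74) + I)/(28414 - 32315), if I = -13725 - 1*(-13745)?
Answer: 424/3901 ≈ 0.10869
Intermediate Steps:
q(T) = 6*T
I = 20 (I = -13725 + 13745 = 20)
(q(-74) + I)/(28414 - 32315) = (6*(-74) + 20)/(28414 - 32315) = (-444 + 20)/(-3901) = -424*(-1/3901) = 424/3901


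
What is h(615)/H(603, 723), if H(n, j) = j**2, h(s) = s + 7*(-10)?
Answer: 545/522729 ≈ 0.0010426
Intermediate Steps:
h(s) = -70 + s (h(s) = s - 70 = -70 + s)
h(615)/H(603, 723) = (-70 + 615)/(723**2) = 545/522729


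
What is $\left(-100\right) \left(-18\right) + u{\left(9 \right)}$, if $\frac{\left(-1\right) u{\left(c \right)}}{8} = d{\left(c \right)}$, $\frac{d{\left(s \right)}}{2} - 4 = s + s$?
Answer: $1448$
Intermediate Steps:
$d{\left(s \right)} = 8 + 4 s$ ($d{\left(s \right)} = 8 + 2 \left(s + s\right) = 8 + 2 \cdot 2 s = 8 + 4 s$)
$u{\left(c \right)} = -64 - 32 c$ ($u{\left(c \right)} = - 8 \left(8 + 4 c\right) = -64 - 32 c$)
$\left(-100\right) \left(-18\right) + u{\left(9 \right)} = \left(-100\right) \left(-18\right) - 352 = 1800 - 352 = 1448$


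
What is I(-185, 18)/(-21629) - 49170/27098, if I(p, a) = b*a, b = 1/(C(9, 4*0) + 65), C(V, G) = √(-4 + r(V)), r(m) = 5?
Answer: -5849279262/3223564531 ≈ -1.8145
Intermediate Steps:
C(V, G) = 1 (C(V, G) = √(-4 + 5) = √1 = 1)
b = 1/66 (b = 1/(1 + 65) = 1/66 ≈ 0.015152)
I(p, a) = a/66
I(-185, 18)/(-21629) - 49170/27098 = ((1/66)*18)/(-21629) - 49170/27098 = (3/11)*(-1/21629) - 49170*1/27098 = -3/237919 - 24585/13549 = -5849279262/3223564531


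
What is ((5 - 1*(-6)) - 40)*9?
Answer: -261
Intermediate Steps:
((5 - 1*(-6)) - 40)*9 = ((5 + 6) - 40)*9 = (11 - 40)*9 = -29*9 = -261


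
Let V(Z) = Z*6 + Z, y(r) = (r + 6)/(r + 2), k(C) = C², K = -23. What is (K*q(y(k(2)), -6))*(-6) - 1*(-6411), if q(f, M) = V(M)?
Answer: 615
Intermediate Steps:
y(r) = (6 + r)/(2 + r)
V(Z) = 7*Z (V(Z) = 6*Z + Z = 7*Z)
q(f, M) = 7*M
(K*q(y(k(2)), -6))*(-6) - 1*(-6411) = -161*(-6)*(-6) - 1*(-6411) = -23*(-42)*(-6) + 6411 = 966*(-6) + 6411 = -5796 + 6411 = 615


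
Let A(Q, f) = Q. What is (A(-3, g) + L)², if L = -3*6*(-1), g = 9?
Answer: 225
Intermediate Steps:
L = 18 (L = -18*(-1) = 18)
(A(-3, g) + L)² = (-3 + 18)² = 15² = 225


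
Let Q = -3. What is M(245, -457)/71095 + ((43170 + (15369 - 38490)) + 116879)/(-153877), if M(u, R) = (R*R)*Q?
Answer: -106146068879/10939885315 ≈ -9.7027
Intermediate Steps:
M(u, R) = -3*R² (M(u, R) = (R*R)*(-3) = R²*(-3) = -3*R²)
M(245, -457)/71095 + ((43170 + (15369 - 38490)) + 116879)/(-153877) = -3*(-457)²/71095 + ((43170 + (15369 - 38490)) + 116879)/(-153877) = -3*208849*(1/71095) + ((43170 - 23121) + 116879)*(-1/153877) = -626547*1/71095 + (20049 + 116879)*(-1/153877) = -626547/71095 + 136928*(-1/153877) = -626547/71095 - 136928/153877 = -106146068879/10939885315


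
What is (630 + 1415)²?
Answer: 4182025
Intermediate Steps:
(630 + 1415)² = 2045² = 4182025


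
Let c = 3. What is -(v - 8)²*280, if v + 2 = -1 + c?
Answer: -17920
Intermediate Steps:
v = 0 (v = -2 + (-1 + 3) = -2 + 2 = 0)
-(v - 8)²*280 = -(0 - 8)²*280 = -(-8)²*280 = -64*280 = -1*17920 = -17920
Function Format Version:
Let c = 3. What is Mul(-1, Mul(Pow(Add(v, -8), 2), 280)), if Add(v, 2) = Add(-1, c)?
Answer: -17920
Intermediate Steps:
v = 0 (v = Add(-2, Add(-1, 3)) = Add(-2, 2) = 0)
Mul(-1, Mul(Pow(Add(v, -8), 2), 280)) = Mul(-1, Mul(Pow(Add(0, -8), 2), 280)) = Mul(-1, Mul(Pow(-8, 2), 280)) = Mul(-1, Mul(64, 280)) = Mul(-1, 17920) = -17920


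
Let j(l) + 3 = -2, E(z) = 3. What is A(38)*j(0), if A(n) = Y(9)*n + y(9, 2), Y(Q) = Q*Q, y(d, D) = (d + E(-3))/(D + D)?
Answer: -15405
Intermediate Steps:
y(d, D) = (3 + d)/(2*D) (y(d, D) = (d + 3)/(D + D) = (3 + d)/((2*D)) = (3 + d)*(1/(2*D)) = (3 + d)/(2*D))
j(l) = -5 (j(l) = -3 - 2 = -5)
Y(Q) = Q²
A(n) = 3 + 81*n (A(n) = 9²*n + (½)*(3 + 9)/2 = 81*n + (½)*(½)*12 = 81*n + 3 = 3 + 81*n)
A(38)*j(0) = (3 + 81*38)*(-5) = (3 + 3078)*(-5) = 3081*(-5) = -15405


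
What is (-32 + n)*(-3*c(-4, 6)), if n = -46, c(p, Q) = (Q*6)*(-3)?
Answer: -25272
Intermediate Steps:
c(p, Q) = -18*Q (c(p, Q) = (6*Q)*(-3) = -18*Q)
(-32 + n)*(-3*c(-4, 6)) = (-32 - 46)*(-(-54)*6) = -(-234)*(-108) = -78*324 = -25272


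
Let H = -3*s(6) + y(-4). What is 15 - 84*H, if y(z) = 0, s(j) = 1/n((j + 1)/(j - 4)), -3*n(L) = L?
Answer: -201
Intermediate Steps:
n(L) = -L/3
s(j) = -3*(-4 + j)/(1 + j) (s(j) = 1/(-(j + 1)/(3*(j - 4))) = 1/(-(1 + j)/(3*(-4 + j))) = -3*(-4 + j)/(1 + j))
H = 18/7 (H = -9*(4 - 1*6)/(1 + 6) + 0 = -9*(4 - 6)/7 + 0 = -9*(-2)/7 + 0 = -3*(-6/7) + 0 = 18/7 + 0 = 18/7 ≈ 2.5714)
15 - 84*H = 15 - 84*18/7 = 15 - 216 = -201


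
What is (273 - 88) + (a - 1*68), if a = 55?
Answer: 172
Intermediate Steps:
(273 - 88) + (a - 1*68) = (273 - 88) + (55 - 1*68) = 185 + (55 - 68) = 185 - 13 = 172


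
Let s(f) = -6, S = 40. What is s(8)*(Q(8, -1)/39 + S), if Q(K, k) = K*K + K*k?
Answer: -3232/13 ≈ -248.62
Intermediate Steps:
Q(K, k) = K**2 + K*k
s(8)*(Q(8, -1)/39 + S) = -6*((8*(8 - 1))/39 + 40) = -6*((8*7)*(1/39) + 40) = -6*(56*(1/39) + 40) = -6*(56/39 + 40) = -6*1616/39 = -3232/13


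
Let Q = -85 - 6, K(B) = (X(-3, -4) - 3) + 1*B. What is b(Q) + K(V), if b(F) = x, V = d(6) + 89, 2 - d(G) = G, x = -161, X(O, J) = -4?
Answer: -83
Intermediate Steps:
d(G) = 2 - G
V = 85 (V = (2 - 1*6) + 89 = (2 - 6) + 89 = -4 + 89 = 85)
K(B) = -7 + B (K(B) = (-4 - 3) + 1*B = -7 + B)
Q = -91
b(F) = -161
b(Q) + K(V) = -161 + (-7 + 85) = -161 + 78 = -83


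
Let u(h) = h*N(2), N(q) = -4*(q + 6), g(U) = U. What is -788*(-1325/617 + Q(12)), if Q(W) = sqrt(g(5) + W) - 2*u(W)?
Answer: -372354428/617 - 788*sqrt(17) ≈ -6.0674e+5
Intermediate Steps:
N(q) = -24 - 4*q (N(q) = -4*(6 + q) = -24 - 4*q)
u(h) = -32*h (u(h) = h*(-24 - 4*2) = h*(-24 - 8) = h*(-32) = -32*h)
Q(W) = sqrt(5 + W) + 64*W (Q(W) = sqrt(5 + W) - (-64)*W = sqrt(5 + W) + 64*W)
-788*(-1325/617 + Q(12)) = -788*(-1325/617 + (sqrt(5 + 12) + 64*12)) = -788*(-1325*1/617 + (sqrt(17) + 768)) = -788*(-1325/617 + (768 + sqrt(17))) = -788*(472531/617 + sqrt(17)) = -372354428/617 - 788*sqrt(17)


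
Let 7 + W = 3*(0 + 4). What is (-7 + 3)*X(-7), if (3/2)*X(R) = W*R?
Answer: 280/3 ≈ 93.333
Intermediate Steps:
W = 5 (W = -7 + 3*(0 + 4) = -7 + 3*4 = -7 + 12 = 5)
X(R) = 10*R/3 (X(R) = 2*(5*R)/3 = 10*R/3)
(-7 + 3)*X(-7) = (-7 + 3)*((10/3)*(-7)) = -4*(-70/3) = 280/3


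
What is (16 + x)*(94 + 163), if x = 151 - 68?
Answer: 25443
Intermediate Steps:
x = 83
(16 + x)*(94 + 163) = (16 + 83)*(94 + 163) = 99*257 = 25443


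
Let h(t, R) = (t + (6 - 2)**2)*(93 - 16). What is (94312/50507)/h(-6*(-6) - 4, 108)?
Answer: 11789/23334234 ≈ 0.00050522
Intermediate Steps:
h(t, R) = 1232 + 77*t (h(t, R) = (t + 4**2)*77 = (t + 16)*77 = (16 + t)*77 = 1232 + 77*t)
(94312/50507)/h(-6*(-6) - 4, 108) = (94312/50507)/(1232 + 77*(-6*(-6) - 4)) = (94312*(1/50507))/(1232 + 77*(36 - 4)) = 94312/(50507*(1232 + 77*32)) = 94312/(50507*(1232 + 2464)) = (94312/50507)/3696 = (94312/50507)*(1/3696) = 11789/23334234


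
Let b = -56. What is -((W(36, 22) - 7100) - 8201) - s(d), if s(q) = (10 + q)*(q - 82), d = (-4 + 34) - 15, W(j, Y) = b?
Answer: 17032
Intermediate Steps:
W(j, Y) = -56
d = 15 (d = 30 - 15 = 15)
s(q) = (-82 + q)*(10 + q) (s(q) = (10 + q)*(-82 + q) = (-82 + q)*(10 + q))
-((W(36, 22) - 7100) - 8201) - s(d) = -((-56 - 7100) - 8201) - (-820 + 15² - 72*15) = -(-7156 - 8201) - (-820 + 225 - 1080) = -1*(-15357) - 1*(-1675) = 15357 + 1675 = 17032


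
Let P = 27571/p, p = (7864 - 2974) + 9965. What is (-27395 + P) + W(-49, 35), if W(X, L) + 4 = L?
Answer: -406464649/14855 ≈ -27362.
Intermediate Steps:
W(X, L) = -4 + L
p = 14855 (p = 4890 + 9965 = 14855)
P = 27571/14855 ≈ 1.8560
(-27395 + P) + W(-49, 35) = (-27395 + 27571/14855) + (-4 + 35) = -406925154/14855 + 31 = -406464649/14855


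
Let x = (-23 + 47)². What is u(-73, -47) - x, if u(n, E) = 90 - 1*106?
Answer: -592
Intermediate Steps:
x = 576 (x = 24² = 576)
u(n, E) = -16 (u(n, E) = 90 - 106 = -16)
u(-73, -47) - x = -16 - 1*576 = -16 - 576 = -592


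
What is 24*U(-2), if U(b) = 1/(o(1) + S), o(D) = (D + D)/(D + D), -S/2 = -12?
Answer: 24/25 ≈ 0.96000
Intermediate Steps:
S = 24 (S = -2*(-12) = 24)
o(D) = 1 (o(D) = (2*D)/((2*D)) = (2*D)*(1/(2*D)) = 1)
U(b) = 1/25 (U(b) = 1/(1 + 24) = 1/25)
24*U(-2) = 24*(1/25) = 24/25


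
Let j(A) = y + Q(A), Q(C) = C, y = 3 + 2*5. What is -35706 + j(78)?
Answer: -35615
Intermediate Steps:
y = 13 (y = 3 + 10 = 13)
j(A) = 13 + A
-35706 + j(78) = -35706 + (13 + 78) = -35706 + 91 = -35615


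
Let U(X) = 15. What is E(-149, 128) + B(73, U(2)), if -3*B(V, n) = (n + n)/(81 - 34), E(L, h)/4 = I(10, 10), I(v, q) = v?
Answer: 1870/47 ≈ 39.787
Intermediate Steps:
E(L, h) = 40 (E(L, h) = 4*10 = 40)
B(V, n) = -2*n/141 (B(V, n) = -(n + n)/(3*(81 - 34)) = -2*n/(3*47) = -2*n/141)
E(-149, 128) + B(73, U(2)) = 40 - 2/141*15 = 40 - 10/47 = 1870/47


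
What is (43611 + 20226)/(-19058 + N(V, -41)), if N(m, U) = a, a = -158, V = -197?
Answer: -63837/19216 ≈ -3.3221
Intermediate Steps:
N(m, U) = -158
(43611 + 20226)/(-19058 + N(V, -41)) = (43611 + 20226)/(-19058 - 158) = 63837/(-19216) = 63837*(-1/19216) = -63837/19216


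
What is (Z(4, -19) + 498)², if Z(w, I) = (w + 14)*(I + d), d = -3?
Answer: 10404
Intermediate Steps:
Z(w, I) = (-3 + I)*(14 + w) (Z(w, I) = (w + 14)*(I - 3) = (14 + w)*(-3 + I) = (-3 + I)*(14 + w))
(Z(4, -19) + 498)² = ((-42 - 3*4 + 14*(-19) - 19*4) + 498)² = ((-42 - 12 - 266 - 76) + 498)² = (-396 + 498)² = 102² = 10404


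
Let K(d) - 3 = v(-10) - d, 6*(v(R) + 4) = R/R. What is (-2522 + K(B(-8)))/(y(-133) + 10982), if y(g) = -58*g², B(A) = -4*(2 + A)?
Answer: 15281/6089880 ≈ 0.0025092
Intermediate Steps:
v(R) = -23/6 (v(R) = -4 + (R/R)/6 = -4 + (⅙)*1 = -4 + ⅙ = -23/6)
B(A) = -8 - 4*A
K(d) = -⅚ - d (K(d) = 3 + (-23/6 - d) = -⅚ - d)
(-2522 + K(B(-8)))/(y(-133) + 10982) = (-2522 + (-⅚ - (-8 - 4*(-8))))/(-58*(-133)² + 10982) = (-2522 + (-⅚ - (-8 + 32)))/(-58*17689 + 10982) = (-2522 + (-⅚ - 1*24))/(-1025962 + 10982) = (-2522 + (-⅚ - 24))/(-1014980) = (-2522 - 149/6)*(-1/1014980) = -15281/6*(-1/1014980) = 15281/6089880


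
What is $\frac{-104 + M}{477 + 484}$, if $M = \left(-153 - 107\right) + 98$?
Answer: $- \frac{266}{961} \approx -0.27679$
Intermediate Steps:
$M = -162$ ($M = -260 + 98 = -162$)
$\frac{-104 + M}{477 + 484} = \frac{-104 - 162}{477 + 484} = - \frac{266}{961}$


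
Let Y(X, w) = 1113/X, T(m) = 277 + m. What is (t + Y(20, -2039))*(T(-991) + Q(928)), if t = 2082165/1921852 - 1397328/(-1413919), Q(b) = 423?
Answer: -57054046162436064/3396678822485 ≈ -16797.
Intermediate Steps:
t = 5629470266091/2717343057988 (t = 2082165*(1/1921852) - 1397328*(-1/1413919) = 2082165/1921852 + 1397328/1413919 = 5629470266091/2717343057988 ≈ 2.0717)
(t + Y(20, -2039))*(T(-991) + Q(928)) = (5629470266091/2717343057988 + 1113/20)*((277 - 991) + 423) = (5629470266091/2717343057988 + 1113*(1/20))*(-714 + 423) = (5629470266091/2717343057988 + 1113/20)*(-291) = (196062014303904/3396678822485)*(-291) = -57054046162436064/3396678822485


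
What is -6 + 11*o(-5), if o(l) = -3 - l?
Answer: 16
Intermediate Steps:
-6 + 11*o(-5) = -6 + 11*(-3 - 1*(-5)) = -6 + 11*(-3 + 5) = -6 + 11*2 = -6 + 22 = 16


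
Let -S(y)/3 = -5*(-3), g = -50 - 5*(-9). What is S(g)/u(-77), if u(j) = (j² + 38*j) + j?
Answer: -45/2926 ≈ -0.015379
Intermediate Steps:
u(j) = j² + 39*j
g = -5 (g = -50 - 1*(-45) = -50 + 45 = -5)
S(y) = -45 (S(y) = -(-15)*(-3) = -3*15 = -45)
S(g)/u(-77) = -45*(-1/(77*(39 - 77))) = -45/((-77*(-38))) = -45/2926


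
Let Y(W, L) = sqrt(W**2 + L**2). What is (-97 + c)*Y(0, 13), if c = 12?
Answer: -1105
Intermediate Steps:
Y(W, L) = sqrt(L**2 + W**2)
(-97 + c)*Y(0, 13) = (-97 + 12)*sqrt(13**2 + 0**2) = -85*sqrt(169 + 0) = -85*sqrt(169) = -85*13 = -1105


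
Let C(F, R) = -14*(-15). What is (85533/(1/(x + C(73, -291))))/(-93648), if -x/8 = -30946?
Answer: -3532199279/15608 ≈ -2.2631e+5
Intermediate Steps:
C(F, R) = 210
x = 247568 (x = -8*(-30946) = 247568)
(85533/(1/(x + C(73, -291))))/(-93648) = (85533/(1/(247568 + 210)))/(-93648) = (85533/(1/247778))*(-1/93648) = (85533*247778)*(-1/93648) = 21193195674*(-1/93648) = -3532199279/15608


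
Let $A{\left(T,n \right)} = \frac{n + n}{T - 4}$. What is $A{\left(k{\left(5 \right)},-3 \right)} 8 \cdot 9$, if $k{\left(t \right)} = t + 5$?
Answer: $-72$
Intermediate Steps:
$k{\left(t \right)} = 5 + t$
$A{\left(T,n \right)} = \frac{2 n}{-4 + T}$
$A{\left(k{\left(5 \right)},-3 \right)} 8 \cdot 9 = 2 \left(-3\right) \frac{1}{-4 + \left(5 + 5\right)} 8 \cdot 9 = 2 \left(-3\right) \frac{1}{-4 + 10} \cdot 8 \cdot 9 = 2 \left(-3\right) \frac{1}{6} \cdot 8 \cdot 9 = \left(-1\right) 8 \cdot 9 = \left(-8\right) 9 = -72$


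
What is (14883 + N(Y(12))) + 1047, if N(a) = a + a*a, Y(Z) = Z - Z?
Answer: 15930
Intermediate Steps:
Y(Z) = 0
N(a) = a + a²
(14883 + N(Y(12))) + 1047 = (14883 + 0*(1 + 0)) + 1047 = (14883 + 0*1) + 1047 = (14883 + 0) + 1047 = 14883 + 1047 = 15930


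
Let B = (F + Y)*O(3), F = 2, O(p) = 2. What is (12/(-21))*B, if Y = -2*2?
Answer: 16/7 ≈ 2.2857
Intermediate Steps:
Y = -4
B = -4 (B = (2 - 4)*2 = -2*2 = -4)
(12/(-21))*B = (12/(-21))*(-4) = (12*(-1/21))*(-4) = -4/7*(-4) = 16/7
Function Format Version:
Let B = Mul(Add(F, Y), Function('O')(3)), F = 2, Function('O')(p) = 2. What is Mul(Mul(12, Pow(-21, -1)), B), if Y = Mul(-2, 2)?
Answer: Rational(16, 7) ≈ 2.2857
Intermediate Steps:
Y = -4
B = -4 (B = Mul(Add(2, -4), 2) = Mul(-2, 2) = -4)
Mul(Mul(12, Pow(-21, -1)), B) = Mul(Mul(12, Pow(-21, -1)), -4) = Mul(Mul(12, Rational(-1, 21)), -4) = Mul(Rational(-4, 7), -4) = Rational(16, 7)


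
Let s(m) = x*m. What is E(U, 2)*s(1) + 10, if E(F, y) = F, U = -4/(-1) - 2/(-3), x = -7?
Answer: -68/3 ≈ -22.667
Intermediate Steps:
U = 14/3 (U = -4*(-1) - 2*(-⅓) = 4 + ⅔ = 14/3 ≈ 4.6667)
s(m) = -7*m
E(U, 2)*s(1) + 10 = 14*(-7*1)/3 + 10 = (14/3)*(-7) + 10 = -98/3 + 10 = -68/3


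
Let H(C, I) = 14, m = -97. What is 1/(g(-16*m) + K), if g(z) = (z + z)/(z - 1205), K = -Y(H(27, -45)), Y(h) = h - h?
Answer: 347/3104 ≈ 0.11179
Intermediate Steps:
Y(h) = 0
K = 0 (K = -1*0 = 0)
g(z) = 2*z/(-1205 + z) (g(z) = (2*z)/(-1205 + z) = 2*z/(-1205 + z))
1/(g(-16*m) + K) = 1/(2*(-16*(-97))/(-1205 - 16*(-97)) + 0) = 1/(2*1552/(-1205 + 1552) + 0) = 1/(2*1552/347 + 0) = 1/(2*1552*(1/347) + 0) = 1/(3104/347 + 0) = 1/(3104/347) = 347/3104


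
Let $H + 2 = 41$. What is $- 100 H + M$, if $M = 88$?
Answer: $-3812$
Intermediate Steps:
$H = 39$ ($H = -2 + 41 = 39$)
$- 100 H + M = \left(-100\right) 39 + 88 = -3900 + 88 = -3812$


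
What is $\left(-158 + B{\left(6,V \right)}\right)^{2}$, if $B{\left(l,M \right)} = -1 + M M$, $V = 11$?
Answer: $1444$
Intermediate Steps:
$B{\left(l,M \right)} = -1 + M^{2}$
$\left(-158 + B{\left(6,V \right)}\right)^{2} = \left(-158 - \left(1 - 11^{2}\right)\right)^{2} = \left(-158 + \left(-1 + 121\right)\right)^{2} = \left(-158 + 120\right)^{2} = \left(-38\right)^{2} = 1444$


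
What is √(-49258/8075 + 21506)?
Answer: 6*√1557682681/1615 ≈ 146.63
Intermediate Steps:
√(-49258/8075 + 21506) = √(173611692/8075) = 6*√1557682681/1615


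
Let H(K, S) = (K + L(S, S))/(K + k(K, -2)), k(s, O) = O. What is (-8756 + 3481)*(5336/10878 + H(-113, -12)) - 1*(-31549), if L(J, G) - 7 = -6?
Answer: 2980317913/125097 ≈ 23824.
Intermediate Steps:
L(J, G) = 1 (L(J, G) = 7 - 6 = 1)
H(K, S) = (1 + K)/(-2 + K) (H(K, S) = (K + 1)/(K - 2) = (1 + K)/(-2 + K))
(-8756 + 3481)*(5336/10878 + H(-113, -12)) - 1*(-31549) = (-8756 + 3481)*(5336/10878 + (1 - 113)/(-2 - 113)) - 1*(-31549) = -5275*(5336*(1/10878) - 112/(-115)) + 31549 = -5275*(2668/5439 - 1/115*(-112)) + 31549 = -5275*(2668/5439 + 112/115) + 31549 = -5275*915988/625485 + 31549 = -966367340/125097 + 31549 = 2980317913/125097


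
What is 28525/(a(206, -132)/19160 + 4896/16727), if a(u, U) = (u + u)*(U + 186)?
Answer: 1142744731625/58243707 ≈ 19620.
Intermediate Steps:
a(u, U) = 2*u*(186 + U) (a(u, U) = (2*u)*(186 + U) = 2*u*(186 + U))
28525/(a(206, -132)/19160 + 4896/16727) = 28525/((2*206*(186 - 132))/19160 + 4896/16727) = 28525/((2*206*54)*(1/19160) + 4896*(1/16727)) = 28525/(22248*(1/19160) + 4896/16727) = 28525/(2781/2395 + 4896/16727) = 28525/(58243707/40061165) = 28525*(40061165/58243707) = 1142744731625/58243707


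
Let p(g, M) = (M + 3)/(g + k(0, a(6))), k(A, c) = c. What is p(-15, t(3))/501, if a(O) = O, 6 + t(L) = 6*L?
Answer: -5/1503 ≈ -0.0033267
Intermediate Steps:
t(L) = -6 + 6*L
p(g, M) = (3 + M)/(6 + g) (p(g, M) = (M + 3)/(g + 6) = (3 + M)/(6 + g))
p(-15, t(3))/501 = ((3 + (-6 + 6*3))/(6 - 15))/501 = ((3 + (-6 + 18))/(-9))*(1/501) = -(3 + 12)/9*(1/501) = -⅑*15*(1/501) = -5/3*1/501 = -5/1503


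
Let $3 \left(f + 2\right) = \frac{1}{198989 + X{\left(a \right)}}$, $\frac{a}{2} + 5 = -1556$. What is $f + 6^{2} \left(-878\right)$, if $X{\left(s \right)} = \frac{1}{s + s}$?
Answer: $- \frac{117825072075206}{3727461945} \approx -31610.0$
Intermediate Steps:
$a = -3122$ ($a = -10 + 2 \left(-1556\right) = -10 - 3112 = -3122$)
$X{\left(s \right)} = \frac{1}{2 s}$
$f = - \frac{7454917646}{3727461945}$ ($f = -2 + \frac{1}{3 \left(198989 + \frac{1}{2 \left(-3122\right)}\right)} = -2 + \frac{1}{3 \left(198989 + \frac{1}{2} \left(- \frac{1}{3122}\right)\right)} = -2 + \frac{1}{3 \left(198989 - \frac{1}{6244}\right)} = -2 + \frac{1}{3 \cdot \frac{1242487315}{6244}} = -2 + \frac{1}{3} \cdot \frac{6244}{1242487315} = -2 + \frac{6244}{3727461945} = - \frac{7454917646}{3727461945} \approx -2.0$)
$f + 6^{2} \left(-878\right) = - \frac{7454917646}{3727461945} + 6^{2} \left(-878\right) = - \frac{7454917646}{3727461945} + 36 \left(-878\right) = - \frac{7454917646}{3727461945} - 31608 = - \frac{117825072075206}{3727461945}$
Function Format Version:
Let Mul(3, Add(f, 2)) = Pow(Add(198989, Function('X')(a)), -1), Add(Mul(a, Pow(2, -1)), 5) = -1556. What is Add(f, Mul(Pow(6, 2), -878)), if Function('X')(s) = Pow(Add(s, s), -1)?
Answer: Rational(-117825072075206, 3727461945) ≈ -31610.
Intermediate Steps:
a = -3122 (a = Add(-10, Mul(2, -1556)) = Add(-10, -3112) = -3122)
Function('X')(s) = Mul(Rational(1, 2), Pow(s, -1)) (Function('X')(s) = Pow(Mul(2, s), -1) = Mul(Rational(1, 2), Pow(s, -1)))
f = Rational(-7454917646, 3727461945) (f = Add(-2, Mul(Rational(1, 3), Pow(Add(198989, Mul(Rational(1, 2), Pow(-3122, -1))), -1))) = Add(-2, Mul(Rational(1, 3), Pow(Add(198989, Mul(Rational(1, 2), Rational(-1, 3122))), -1))) = Add(-2, Mul(Rational(1, 3), Pow(Add(198989, Rational(-1, 6244)), -1))) = Add(-2, Mul(Rational(1, 3), Pow(Rational(1242487315, 6244), -1))) = Add(-2, Mul(Rational(1, 3), Rational(6244, 1242487315))) = Add(-2, Rational(6244, 3727461945)) = Rational(-7454917646, 3727461945) ≈ -2.0000)
Add(f, Mul(Pow(6, 2), -878)) = Add(Rational(-7454917646, 3727461945), Mul(Pow(6, 2), -878)) = Add(Rational(-7454917646, 3727461945), Mul(36, -878)) = Add(Rational(-7454917646, 3727461945), -31608) = Rational(-117825072075206, 3727461945)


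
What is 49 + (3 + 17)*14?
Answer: 329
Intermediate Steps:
49 + (3 + 17)*14 = 49 + 20*14 = 49 + 280 = 329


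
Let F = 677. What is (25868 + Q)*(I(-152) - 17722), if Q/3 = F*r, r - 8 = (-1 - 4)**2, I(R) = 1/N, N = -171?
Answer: -14815933607/9 ≈ -1.6462e+9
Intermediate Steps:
I(R) = -1/171 (I(R) = 1/(-171) = -1/171)
r = 33 (r = 8 + (-1 - 4)**2 = 8 + (-5)**2 = 8 + 25 = 33)
Q = 67023 (Q = 3*(677*33) = 3*22341 = 67023)
(25868 + Q)*(I(-152) - 17722) = (25868 + 67023)*(-1/171 - 17722) = 92891*(-3030463/171) = -14815933607/9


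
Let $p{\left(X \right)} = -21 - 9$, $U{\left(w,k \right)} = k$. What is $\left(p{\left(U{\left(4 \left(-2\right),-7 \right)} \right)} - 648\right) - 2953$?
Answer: $-3631$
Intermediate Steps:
$p{\left(X \right)} = -30$
$\left(p{\left(U{\left(4 \left(-2\right),-7 \right)} \right)} - 648\right) - 2953 = \left(-30 - 648\right) - 2953 = -678 - 2953 = -3631$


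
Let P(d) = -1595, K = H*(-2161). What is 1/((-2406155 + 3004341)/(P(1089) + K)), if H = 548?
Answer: -1185823/598186 ≈ -1.9824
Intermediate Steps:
K = -1184228 (K = 548*(-2161) = -1184228)
1/((-2406155 + 3004341)/(P(1089) + K)) = 1/((-2406155 + 3004341)/(-1595 - 1184228)) = 1/(598186/(-1185823)) = 1/(598186*(-1/1185823)) = 1/(-598186/1185823) = -1185823/598186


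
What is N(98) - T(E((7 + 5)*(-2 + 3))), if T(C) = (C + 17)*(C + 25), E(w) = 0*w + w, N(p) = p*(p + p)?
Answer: 18135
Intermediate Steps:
N(p) = 2*p² (N(p) = p*(2*p) = 2*p²)
E(w) = w (E(w) = 0 + w = w)
T(C) = (17 + C)*(25 + C)
N(98) - T(E((7 + 5)*(-2 + 3))) = 2*98² - (425 + ((7 + 5)*(-2 + 3))² + 42*((7 + 5)*(-2 + 3))) = 2*9604 - (425 + (12*1)² + 42*(12*1)) = 19208 - (425 + 12² + 42*12) = 19208 - (425 + 144 + 504) = 19208 - 1*1073 = 19208 - 1073 = 18135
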